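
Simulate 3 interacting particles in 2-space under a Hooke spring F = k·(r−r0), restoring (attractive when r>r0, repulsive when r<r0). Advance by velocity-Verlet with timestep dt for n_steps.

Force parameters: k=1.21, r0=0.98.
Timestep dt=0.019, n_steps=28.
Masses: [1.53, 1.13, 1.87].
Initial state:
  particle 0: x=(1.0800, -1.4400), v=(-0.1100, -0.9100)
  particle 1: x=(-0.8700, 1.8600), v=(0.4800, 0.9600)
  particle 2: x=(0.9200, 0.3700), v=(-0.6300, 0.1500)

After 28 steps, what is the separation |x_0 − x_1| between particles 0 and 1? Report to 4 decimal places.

step 0: x0=(1.0800, -1.4400) x1=(-0.8700, 1.8600) x2=(0.9200, 0.3700)
step 1: x0=(1.0777, -1.4568) x1=(-0.8604, 1.8776) x2=(0.9079, 0.3729)
step 2: x0=(1.0749, -1.4727) x1=(-0.8498, 1.8939) x2=(0.8956, 0.3757)
step 3: x0=(1.0718, -1.4876) x1=(-0.8383, 1.9089) x2=(0.8831, 0.3786)
step 4: x0=(1.0682, -1.5015) x1=(-0.8259, 1.9226) x2=(0.8704, 0.3814)
step 5: x0=(1.0641, -1.5144) x1=(-0.8126, 1.9349) x2=(0.8574, 0.3843)
step 6: x0=(1.0596, -1.5264) x1=(-0.7983, 1.9459) x2=(0.8443, 0.3871)
step 7: x0=(1.0547, -1.5373) x1=(-0.7831, 1.9555) x2=(0.8310, 0.3899)
step 8: x0=(1.0494, -1.5472) x1=(-0.7671, 1.9638) x2=(0.8175, 0.3927)
step 9: x0=(1.0437, -1.5560) x1=(-0.7501, 1.9707) x2=(0.8038, 0.3955)
step 10: x0=(1.0375, -1.5638) x1=(-0.7323, 1.9763) x2=(0.7899, 0.3983)
step 11: x0=(1.0309, -1.5706) x1=(-0.7137, 1.9805) x2=(0.7759, 0.4010)
step 12: x0=(1.0239, -1.5763) x1=(-0.6943, 1.9833) x2=(0.7617, 0.4037)
step 13: x0=(1.0165, -1.5810) x1=(-0.6740, 1.9848) x2=(0.7473, 0.4064)
step 14: x0=(1.0087, -1.5846) x1=(-0.6530, 1.9849) x2=(0.7328, 0.4091)
step 15: x0=(1.0005, -1.5872) x1=(-0.6312, 1.9836) x2=(0.7182, 0.4116)
step 16: x0=(0.9919, -1.5887) x1=(-0.6086, 1.9810) x2=(0.7034, 0.4142)
step 17: x0=(0.9829, -1.5892) x1=(-0.5853, 1.9770) x2=(0.6886, 0.4167)
step 18: x0=(0.9735, -1.5886) x1=(-0.5613, 1.9717) x2=(0.6735, 0.4191)
step 19: x0=(0.9638, -1.5869) x1=(-0.5367, 1.9650) x2=(0.6584, 0.4215)
step 20: x0=(0.9537, -1.5842) x1=(-0.5113, 1.9571) x2=(0.6432, 0.4238)
step 21: x0=(0.9433, -1.5804) x1=(-0.4853, 1.9478) x2=(0.6279, 0.4261)
step 22: x0=(0.9324, -1.5756) x1=(-0.4587, 1.9372) x2=(0.6125, 0.4282)
step 23: x0=(0.9213, -1.5697) x1=(-0.4316, 1.9254) x2=(0.5970, 0.4303)
step 24: x0=(0.9098, -1.5629) x1=(-0.4038, 1.9123) x2=(0.5815, 0.4324)
step 25: x0=(0.8980, -1.5550) x1=(-0.3755, 1.8979) x2=(0.5658, 0.4343)
step 26: x0=(0.8859, -1.5460) x1=(-0.3467, 1.8823) x2=(0.5502, 0.4361)
step 27: x0=(0.8735, -1.5361) x1=(-0.3174, 1.8655) x2=(0.5345, 0.4379)
step 28: x0=(0.8608, -1.5252) x1=(-0.2876, 1.8475) x2=(0.5187, 0.4395)

3.5629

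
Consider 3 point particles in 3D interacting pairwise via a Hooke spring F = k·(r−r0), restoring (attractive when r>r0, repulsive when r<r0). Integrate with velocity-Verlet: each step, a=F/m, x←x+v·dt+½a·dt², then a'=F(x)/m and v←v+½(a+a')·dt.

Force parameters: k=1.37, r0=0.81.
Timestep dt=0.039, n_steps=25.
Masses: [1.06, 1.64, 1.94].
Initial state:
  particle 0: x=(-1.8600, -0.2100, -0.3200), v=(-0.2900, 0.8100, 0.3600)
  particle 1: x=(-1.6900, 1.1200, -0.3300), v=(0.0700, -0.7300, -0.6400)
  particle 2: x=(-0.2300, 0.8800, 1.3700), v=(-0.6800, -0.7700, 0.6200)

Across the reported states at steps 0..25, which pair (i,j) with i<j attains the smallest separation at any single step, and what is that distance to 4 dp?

step 0: x0=(-1.8600, -0.2100, -0.3200) x1=(-1.6900, 1.1200, -0.3300) x2=(-0.2300, 0.8800, 1.3700)
step 1: x0=(-1.8701, -0.1772, -0.3048) x1=(-1.6867, 1.0911, -0.3543) x2=(-0.2576, 0.8497, 1.3930)
step 2: x0=(-1.8780, -0.1420, -0.2874) x1=(-1.6824, 1.0614, -0.3771) x2=(-0.2874, 0.8187, 1.4135)
step 3: x0=(-1.8836, -0.1048, -0.2678) x1=(-1.6769, 1.0310, -0.3984) x2=(-0.3193, 0.7872, 1.4315)
step 4: x0=(-1.8870, -0.0657, -0.2460) x1=(-1.6705, 1.0000, -0.4181) x2=(-0.3533, 0.7553, 1.4471)
step 5: x0=(-1.8883, -0.0250, -0.2220) x1=(-1.6630, 0.9683, -0.4363) x2=(-0.3893, 0.7229, 1.4601)
step 6: x0=(-1.8875, 0.0171, -0.1960) x1=(-1.6546, 0.9363, -0.4528) x2=(-0.4273, 0.6902, 1.4706)
step 7: x0=(-1.8848, 0.0604, -0.1680) x1=(-1.6451, 0.9038, -0.4678) x2=(-0.4671, 0.6572, 1.4786)
step 8: x0=(-1.8802, 0.1046, -0.1379) x1=(-1.6348, 0.8709, -0.4810) x2=(-0.5087, 0.6239, 1.4842)
step 9: x0=(-1.8740, 0.1496, -0.1059) x1=(-1.6236, 0.8378, -0.4926) x2=(-0.5521, 0.5905, 1.4873)
step 10: x0=(-1.8661, 0.1952, -0.0720) x1=(-1.6115, 0.8045, -0.5026) x2=(-0.5970, 0.5569, 1.4879)
step 11: x0=(-1.8567, 0.2412, -0.0362) x1=(-1.5985, 0.7710, -0.5110) x2=(-0.6435, 0.5233, 1.4862)
step 12: x0=(-1.8459, 0.2874, 0.0015) x1=(-1.5848, 0.7373, -0.5178) x2=(-0.6913, 0.4897, 1.4821)
step 13: x0=(-1.8339, 0.3337, 0.0409) x1=(-1.5703, 0.7035, -0.5231) x2=(-0.7405, 0.4561, 1.4758)
step 14: x0=(-1.8208, 0.3801, 0.0819) x1=(-1.5551, 0.6696, -0.5269) x2=(-0.7909, 0.4226, 1.4673)
step 15: x0=(-1.8066, 0.4265, 0.1246) x1=(-1.5393, 0.6355, -0.5291) x2=(-0.8424, 0.3892, 1.4567)
step 16: x0=(-1.7916, 0.4728, 0.1687) x1=(-1.5229, 0.6012, -0.5299) x2=(-0.8949, 0.3561, 1.4440)
step 17: x0=(-1.7757, 0.5190, 0.2142) x1=(-1.5059, 0.5668, -0.5293) x2=(-0.9483, 0.3231, 1.4294)
step 18: x0=(-1.7591, 0.5649, 0.2607) x1=(-1.4886, 0.5322, -0.5271) x2=(-1.0024, 0.2904, 1.4128)
step 19: x0=(-1.7419, 0.6107, 0.3082) x1=(-1.4709, 0.4974, -0.5234) x2=(-1.0572, 0.2580, 1.3946)
step 20: x0=(-1.7241, 0.6562, 0.3563) x1=(-1.4529, 0.4624, -0.5183) x2=(-1.1126, 0.2259, 1.3746)
step 21: x0=(-1.7058, 0.7013, 0.4050) x1=(-1.4346, 0.4273, -0.5115) x2=(-1.1684, 0.1941, 1.3531)
step 22: x0=(-1.6870, 0.7460, 0.4539) x1=(-1.4163, 0.3921, -0.5032) x2=(-1.2245, 0.1626, 1.3301)
step 23: x0=(-1.6679, 0.7902, 0.5029) x1=(-1.3979, 0.3568, -0.4933) x2=(-1.2809, 0.1315, 1.3057)
step 24: x0=(-1.6484, 0.8338, 0.5518) x1=(-1.3795, 0.3215, -0.4818) x2=(-1.3375, 0.1006, 1.2800)
step 25: x0=(-1.6286, 0.8767, 0.6004) x1=(-1.3612, 0.2862, -0.4686) x2=(-1.3942, 0.0701, 1.2531)

pair (0,1), distance 0.7241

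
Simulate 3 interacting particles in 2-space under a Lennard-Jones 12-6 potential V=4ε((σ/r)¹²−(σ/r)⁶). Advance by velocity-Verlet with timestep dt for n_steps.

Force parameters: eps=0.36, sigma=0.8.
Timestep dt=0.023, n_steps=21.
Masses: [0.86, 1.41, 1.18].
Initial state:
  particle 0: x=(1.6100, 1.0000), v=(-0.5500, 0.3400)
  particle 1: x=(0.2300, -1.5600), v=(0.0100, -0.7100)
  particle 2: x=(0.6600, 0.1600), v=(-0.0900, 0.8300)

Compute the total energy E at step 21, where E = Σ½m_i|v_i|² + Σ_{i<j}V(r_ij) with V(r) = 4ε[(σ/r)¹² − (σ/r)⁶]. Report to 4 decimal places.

step 0: x0=(1.6100, 1.0000) x1=(0.2300, -1.5600) x2=(0.6600, 0.1600)
step 1: x0=(1.5973, 1.0077) x1=(0.2302, -1.5763) x2=(0.6580, 0.1791)
step 2: x0=(1.5843, 1.0153) x1=(0.2305, -1.5926) x2=(0.6561, 0.1984)
step 3: x0=(1.5712, 1.0227) x1=(0.2307, -1.6089) x2=(0.6544, 0.2177)
step 4: x0=(1.5579, 1.0299) x1=(0.2309, -1.6252) x2=(0.6528, 0.2372)
step 5: x0=(1.5443, 1.0369) x1=(0.2312, -1.6415) x2=(0.6514, 0.2568)
step 6: x0=(1.5304, 1.0437) x1=(0.2314, -1.6578) x2=(0.6502, 0.2766)
step 7: x0=(1.5163, 1.0502) x1=(0.2317, -1.6740) x2=(0.6492, 0.2966)
step 8: x0=(1.5019, 1.0565) x1=(0.2319, -1.6903) x2=(0.6484, 0.3167)
step 9: x0=(1.4871, 1.0624) x1=(0.2322, -1.7065) x2=(0.6478, 0.3371)
step 10: x0=(1.4720, 1.0681) x1=(0.2324, -1.7228) x2=(0.6475, 0.3576)
step 11: x0=(1.4565, 1.0734) x1=(0.2327, -1.7390) x2=(0.6475, 0.3785)
step 12: x0=(1.4405, 1.0783) x1=(0.2329, -1.7553) x2=(0.6479, 0.3995)
step 13: x0=(1.4241, 1.0829) x1=(0.2332, -1.7715) x2=(0.6485, 0.4209)
step 14: x0=(1.4071, 1.0870) x1=(0.2334, -1.7877) x2=(0.6495, 0.4426)
step 15: x0=(1.3897, 1.0907) x1=(0.2337, -1.8039) x2=(0.6509, 0.4646)
step 16: x0=(1.3718, 1.0939) x1=(0.2339, -1.8202) x2=(0.6527, 0.4868)
step 17: x0=(1.3535, 1.0969) x1=(0.2342, -1.8364) x2=(0.6547, 0.5094)
step 18: x0=(1.3350, 1.0996) x1=(0.2345, -1.8526) x2=(0.6569, 0.5320)
step 19: x0=(1.3167, 1.1026) x1=(0.2347, -1.8688) x2=(0.6589, 0.5545)
step 20: x0=(1.2995, 1.1064) x1=(0.2350, -1.8850) x2=(0.6601, 0.5763)
step 21: x0=(1.2846, 1.1122) x1=(0.2352, -1.9012) x2=(0.6596, 0.5968)
step 0 velocities: v0=(-0.5500, 0.3400) v1=(0.0100, -0.7100) v2=(-0.0900, 0.8300)
step 0: KE=0.9465, PE=-0.0977, E=0.8487
step 21 velocities: v0=(-0.5593, 0.3237) v1=(0.0112, -0.7049) v2=(-0.0846, 0.8358)
step 21: KE=0.9463, PE=-0.0991, E=0.8472

0.8472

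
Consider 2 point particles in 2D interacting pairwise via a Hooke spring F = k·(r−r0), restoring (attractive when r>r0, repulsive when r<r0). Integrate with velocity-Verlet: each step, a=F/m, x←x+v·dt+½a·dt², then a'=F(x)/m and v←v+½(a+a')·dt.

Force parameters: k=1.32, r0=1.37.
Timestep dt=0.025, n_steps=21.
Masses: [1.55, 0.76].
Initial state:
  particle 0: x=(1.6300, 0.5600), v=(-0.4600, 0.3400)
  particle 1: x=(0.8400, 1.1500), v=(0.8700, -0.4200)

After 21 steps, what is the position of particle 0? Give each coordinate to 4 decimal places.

step 0: x0=(1.6300, 0.5600) x1=(0.8400, 1.1500)
step 1: x0=(1.6186, 0.5684) x1=(0.8616, 1.1396)
step 2: x0=(1.6073, 0.5767) x1=(0.8828, 1.1295)
step 3: x0=(1.5963, 0.5849) x1=(0.9036, 1.1197)
step 4: x0=(1.5855, 0.5929) x1=(0.9240, 1.1103)
step 5: x0=(1.5748, 0.6007) x1=(0.9440, 1.1011)
step 6: x0=(1.5645, 0.6083) x1=(0.9634, 1.0924)
step 7: x0=(1.5543, 0.6158) x1=(0.9824, 1.0841)
step 8: x0=(1.5445, 0.6230) x1=(1.0008, 1.0762)
step 9: x0=(1.5349, 0.6300) x1=(1.0187, 1.0688)
step 10: x0=(1.5255, 0.6368) x1=(1.0360, 1.0618)
step 11: x0=(1.5165, 0.6433) x1=(1.0527, 1.0554)
step 12: x0=(1.5078, 0.6495) x1=(1.0688, 1.0495)
step 13: x0=(1.4994, 0.6555) x1=(1.0843, 1.0442)
step 14: x0=(1.4912, 0.6611) x1=(1.0991, 1.0394)
step 15: x0=(1.4835, 0.6665) x1=(1.1133, 1.0353)
step 16: x0=(1.4760, 0.6715) x1=(1.1269, 1.0319)
step 17: x0=(1.4688, 0.6763) x1=(1.1398, 1.0291)
step 18: x0=(1.4620, 0.6806) x1=(1.1520, 1.0270)
step 19: x0=(1.4555, 0.6846) x1=(1.1636, 1.0257)
step 20: x0=(1.4493, 0.6883) x1=(1.1745, 1.0251)
step 21: x0=(1.4434, 0.6915) x1=(1.1848, 1.0253)

(1.4434, 0.6915)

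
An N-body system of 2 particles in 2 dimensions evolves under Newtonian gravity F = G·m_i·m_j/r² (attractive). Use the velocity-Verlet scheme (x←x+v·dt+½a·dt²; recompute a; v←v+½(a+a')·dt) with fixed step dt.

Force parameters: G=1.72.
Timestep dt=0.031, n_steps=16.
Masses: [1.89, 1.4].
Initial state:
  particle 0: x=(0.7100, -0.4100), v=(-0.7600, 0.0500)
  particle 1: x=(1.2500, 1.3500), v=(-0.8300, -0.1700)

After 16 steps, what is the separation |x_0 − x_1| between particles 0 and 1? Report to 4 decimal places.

step 0: x0=(0.7100, -0.4100) x1=(1.2500, 1.3500)
step 1: x0=(0.6865, -0.4081) x1=(1.2241, 1.3443)
step 2: x0=(0.6633, -0.4056) x1=(1.1980, 1.3377)
step 3: x0=(0.6402, -0.4024) x1=(1.1716, 1.3302)
step 4: x0=(0.6174, -0.3985) x1=(1.1449, 1.3218)
step 5: x0=(0.5947, -0.3940) x1=(1.1179, 1.3125)
step 6: x0=(0.5723, -0.3887) x1=(1.0907, 1.3022)
step 7: x0=(0.5501, -0.3827) x1=(1.0631, 1.2910)
step 8: x0=(0.5281, -0.3761) x1=(1.0352, 1.2788)
step 9: x0=(0.5064, -0.3686) x1=(1.0071, 1.2656)
step 10: x0=(0.4848, -0.3605) x1=(0.9786, 1.2514)
step 11: x0=(0.4635, -0.3515) x1=(0.9498, 1.2361)
step 12: x0=(0.4425, -0.3418) x1=(0.9207, 1.2197)
step 13: x0=(0.4217, -0.3312) x1=(0.8912, 1.2023)
step 14: x0=(0.4012, -0.3197) x1=(0.8614, 1.1836)
step 15: x0=(0.3809, -0.3074) x1=(0.8312, 1.1638)
step 16: x0=(0.3610, -0.2941) x1=(0.8006, 1.1427)

1.5026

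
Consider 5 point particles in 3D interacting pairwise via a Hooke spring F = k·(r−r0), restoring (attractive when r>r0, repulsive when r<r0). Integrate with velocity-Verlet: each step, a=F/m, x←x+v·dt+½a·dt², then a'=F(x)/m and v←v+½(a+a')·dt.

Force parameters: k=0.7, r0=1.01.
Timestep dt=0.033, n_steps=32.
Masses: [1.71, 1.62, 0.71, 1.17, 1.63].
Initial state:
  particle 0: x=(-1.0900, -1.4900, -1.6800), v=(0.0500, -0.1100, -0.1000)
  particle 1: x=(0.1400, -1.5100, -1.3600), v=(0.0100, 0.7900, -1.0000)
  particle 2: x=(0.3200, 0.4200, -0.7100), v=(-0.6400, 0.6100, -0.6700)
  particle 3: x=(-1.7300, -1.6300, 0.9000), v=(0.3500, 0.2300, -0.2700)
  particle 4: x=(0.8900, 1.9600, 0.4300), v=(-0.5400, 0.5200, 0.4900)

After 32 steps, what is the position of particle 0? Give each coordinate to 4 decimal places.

(-0.6595, -0.8283, -1.0762)

step 0: x0=(-1.0900, -1.4900, -1.6800) x1=(0.1400, -1.5100, -1.3600) x2=(0.3200, 0.4200, -0.7100) x3=(-1.7300, -1.6300, 0.9000) x4=(0.8900, 1.9600, 0.4300)
step 1: x0=(-1.0878, -1.4928, -1.6824) x1=(0.1401, -1.4831, -1.3923) x2=(0.2978, 0.4386, -0.7317) x3=(-1.7168, -1.6210, 0.8896) x4=(0.8711, 1.9751, 0.4454)
step 2: x0=(-1.0847, -1.4939, -1.6831) x1=(0.1399, -1.4546, -1.4231) x2=(0.2733, 0.4542, -0.7525) x3=(-1.7003, -1.6091, 0.8762) x4=(0.8503, 1.9861, 0.4593)
step 3: x0=(-1.0806, -1.4933, -1.6821) x1=(0.1392, -1.4245, -1.4524) x2=(0.2468, 0.4669, -0.7725) x3=(-1.6807, -1.5944, 0.8599) x4=(0.8274, 1.9929, 0.4717)
step 4: x0=(-1.0755, -1.4910, -1.6794) x1=(0.1382, -1.3928, -1.4801) x2=(0.2182, 0.4765, -0.7915) x3=(-1.6578, -1.5768, 0.8406) x4=(0.8025, 1.9957, 0.4824)
step 5: x0=(-1.0695, -1.4870, -1.6750) x1=(0.1367, -1.3595, -1.5063) x2=(0.1878, 0.4832, -0.8095) x3=(-1.6319, -1.5565, 0.8185) x4=(0.7757, 1.9943, 0.4915)
step 6: x0=(-1.0626, -1.4813, -1.6689) x1=(0.1348, -1.3247, -1.5310) x2=(0.1554, 0.4871, -0.8265) x3=(-1.6031, -1.5333, 0.7934) x4=(0.7470, 1.9889, 0.4988)
step 7: x0=(-1.0548, -1.4738, -1.6612) x1=(0.1325, -1.2884, -1.5540) x2=(0.1214, 0.4881, -0.8425) x3=(-1.5713, -1.5074, 0.7656) x4=(0.7164, 1.9794, 0.5045)
step 8: x0=(-1.0461, -1.4646, -1.6519) x1=(0.1298, -1.2507, -1.5755) x2=(0.0857, 0.4864, -0.8575) x3=(-1.5367, -1.4788, 0.7350) x4=(0.6841, 1.9660, 0.5085)
step 9: x0=(-1.0366, -1.4538, -1.6410) x1=(0.1267, -1.2115, -1.5955) x2=(0.0485, 0.4820, -0.8715) x3=(-1.4995, -1.4475, 0.7017) x4=(0.6500, 1.9487, 0.5107)
step 10: x0=(-1.0263, -1.4413, -1.6286) x1=(0.1232, -1.1710, -1.6138) x2=(0.0099, 0.4751, -0.8843) x3=(-1.4597, -1.4137, 0.6659) x4=(0.6142, 1.9275, 0.5112)
step 11: x0=(-1.0152, -1.4271, -1.6147) x1=(0.1193, -1.1291, -1.6306) x2=(-0.0299, 0.4657, -0.8962) x3=(-1.4174, -1.3773, 0.6274) x4=(0.5768, 1.9025, 0.5098)
step 12: x0=(-1.0033, -1.4113, -1.5993) x1=(0.1149, -1.0860, -1.6458) x2=(-0.0709, 0.4540, -0.9069) x3=(-1.3729, -1.3385, 0.5866) x4=(0.5379, 1.8738, 0.5067)
step 13: x0=(-0.9908, -1.3939, -1.5825) x1=(0.1102, -1.0417, -1.6595) x2=(-0.1128, 0.4402, -0.9166) x3=(-1.3261, -1.2975, 0.5435) x4=(0.4974, 1.8415, 0.5018)
step 14: x0=(-0.9775, -1.3749, -1.5643) x1=(0.1051, -0.9962, -1.6716) x2=(-0.1556, 0.4243, -0.9253) x3=(-1.2774, -1.2541, 0.4981) x4=(0.4556, 1.8057, 0.4951)
step 15: x0=(-0.9636, -1.3544, -1.5449) x1=(0.0996, -0.9496, -1.6823) x2=(-0.1991, 0.4066, -0.9329) x3=(-1.2267, -1.2087, 0.4506) x4=(0.4124, 1.7664, 0.4866)
step 16: x0=(-0.9490, -1.3325, -1.5242) x1=(0.0937, -0.9020, -1.6915) x2=(-0.2432, 0.3872, -0.9395) x3=(-1.1743, -1.1612, 0.4011) x4=(0.3679, 1.7239, 0.4763)
step 17: x0=(-0.9338, -1.3090, -1.5023) x1=(0.0874, -0.8534, -1.6993) x2=(-0.2878, 0.3662, -0.9452) x3=(-1.1203, -1.1118, 0.3498) x4=(0.3222, 1.6782, 0.4642)
step 18: x0=(-0.9181, -1.2842, -1.4793) x1=(0.0808, -0.8039, -1.7057) x2=(-0.3327, 0.3438, -0.9499) x3=(-1.0649, -1.0607, 0.2967) x4=(0.2754, 1.6295, 0.4504)
step 19: x0=(-0.9019, -1.2581, -1.4552) x1=(0.0738, -0.7535, -1.7107) x2=(-0.3778, 0.3202, -0.9536) x3=(-1.0082, -1.0078, 0.2421) x4=(0.2276, 1.5779, 0.4349)
step 20: x0=(-0.8852, -1.2307, -1.4301) x1=(0.0665, -0.7023, -1.7145) x2=(-0.4230, 0.2956, -0.9565) x3=(-0.9504, -0.9535, 0.1860) x4=(0.1789, 1.5235, 0.4177)
step 21: x0=(-0.8680, -1.2021, -1.4041) x1=(0.0589, -0.6504, -1.7170) x2=(-0.4682, 0.2701, -0.9586) x3=(-0.8916, -0.8978, 0.1287) x4=(0.1293, 1.4664, 0.3988)
step 22: x0=(-0.8505, -1.1724, -1.3772) x1=(0.0509, -0.5978, -1.7183) x2=(-0.5134, 0.2439, -0.9598) x3=(-0.8320, -0.8408, 0.0702) x4=(0.0789, 1.4070, 0.3783)
step 23: x0=(-0.8325, -1.1415, -1.3496) x1=(0.0427, -0.5446, -1.7184) x2=(-0.5583, 0.2172, -0.9604) x3=(-0.7716, -0.7828, 0.0107) x4=(0.0278, 1.3451, 0.3563)
step 24: x0=(-0.8142, -1.1097, -1.3212) x1=(0.0342, -0.4909, -1.7174) x2=(-0.6030, 0.1902, -0.9603) x3=(-0.7107, -0.7237, -0.0496) x4=(-0.0238, 1.2812, 0.3327)
step 25: x0=(-0.7956, -1.0769, -1.2921) x1=(0.0254, -0.4366, -1.7154) x2=(-0.6474, 0.1630, -0.9596) x3=(-0.6493, -0.6639, -0.1107) x4=(-0.0760, 1.2153, 0.3076)
step 26: x0=(-0.7767, -1.0433, -1.2625) x1=(0.0164, -0.3820, -1.7124) x2=(-0.6915, 0.1358, -0.9584) x3=(-0.5876, -0.6033, -0.1722) x4=(-0.1286, 1.1475, 0.2811)
step 27: x0=(-0.7576, -1.0089, -1.2324) x1=(0.0071, -0.3269, -1.7086) x2=(-0.7352, 0.1086, -0.9567) x3=(-0.5256, -0.5421, -0.2342) x4=(-0.1816, 1.0781, 0.2533)
step 28: x0=(-0.7383, -0.9738, -1.2018) x1=(-0.0024, -0.2715, -1.7038) x2=(-0.7787, 0.0817, -0.9547) x3=(-0.4634, -0.4805, -0.2964) x4=(-0.2348, 1.0073, 0.2242)
step 29: x0=(-0.7188, -0.9382, -1.1708) x1=(-0.0121, -0.2158, -1.6983) x2=(-0.8218, 0.0551, -0.9524) x3=(-0.4011, -0.4186, -0.3589) x4=(-0.2883, 0.9351, 0.1939)
step 30: x0=(-0.6991, -0.9020, -1.1395) x1=(-0.0220, -0.1598, -1.6920) x2=(-0.8648, 0.0288, -0.9499) x3=(-0.3386, -0.3564, -0.4213) x4=(-0.3419, 0.8618, 0.1625)
step 31: x0=(-0.6794, -0.8653, -1.1080) x1=(-0.0321, -0.1037, -1.6851) x2=(-0.9075, 0.0029, -0.9472) x3=(-0.2759, -0.2940, -0.4838) x4=(-0.3956, 0.7875, 0.1300)
step 32: x0=(-0.6595, -0.8283, -1.0762) x1=(-0.0424, -0.0474, -1.6775) x2=(-0.9502, -0.0225, -0.9443) x3=(-0.2132, -0.2315, -0.5463) x4=(-0.4493, 0.7124, 0.0966)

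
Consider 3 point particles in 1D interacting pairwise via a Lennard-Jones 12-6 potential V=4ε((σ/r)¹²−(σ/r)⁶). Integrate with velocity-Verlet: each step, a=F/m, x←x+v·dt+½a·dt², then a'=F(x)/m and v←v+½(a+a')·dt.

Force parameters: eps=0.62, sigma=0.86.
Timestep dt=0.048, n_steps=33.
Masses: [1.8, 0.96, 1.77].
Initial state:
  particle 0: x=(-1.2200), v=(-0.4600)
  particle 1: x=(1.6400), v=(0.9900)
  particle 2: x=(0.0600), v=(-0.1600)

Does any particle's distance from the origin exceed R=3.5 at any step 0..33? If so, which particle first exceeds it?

no

step 0: x0=(-1.2200) x1=(1.6400) x2=(0.0600)
step 1: x0=(-1.2415) x1=(1.6872) x2=(0.0519)
step 2: x0=(-1.2620) x1=(1.7340) x2=(0.0430)
step 3: x0=(-1.2814) x1=(1.7805) x2=(0.0332)
step 4: x0=(-1.2999) x1=(1.8266) x2=(0.0227)
step 5: x0=(-1.3175) x1=(1.8725) x2=(0.0113)
step 6: x0=(-1.3342) x1=(1.9182) x2=(-0.0009)
step 7: x0=(-1.3500) x1=(1.9638) x2=(-0.0140)
step 8: x0=(-1.3649) x1=(2.0092) x2=(-0.0278)
step 9: x0=(-1.3789) x1=(2.0546) x2=(-0.0425)
step 10: x0=(-1.3921) x1=(2.0998) x2=(-0.0580)
step 11: x0=(-1.4044) x1=(2.1450) x2=(-0.0743)
step 12: x0=(-1.4158) x1=(2.1902) x2=(-0.0916)
step 13: x0=(-1.4263) x1=(2.2353) x2=(-0.1097)
step 14: x0=(-1.4359) x1=(2.2803) x2=(-0.1288)
step 15: x0=(-1.4444) x1=(2.3253) x2=(-0.1489)
step 16: x0=(-1.4519) x1=(2.3703) x2=(-0.1700)
step 17: x0=(-1.4583) x1=(2.4153) x2=(-0.1923)
step 18: x0=(-1.4635) x1=(2.4602) x2=(-0.2157)
step 19: x0=(-1.4674) x1=(2.5052) x2=(-0.2405)
step 20: x0=(-1.4699) x1=(2.5501) x2=(-0.2666)
step 21: x0=(-1.4709) x1=(2.5950) x2=(-0.2944)
step 22: x0=(-1.4702) x1=(2.6399) x2=(-0.3239)
step 23: x0=(-1.4675) x1=(2.6848) x2=(-0.3553)
step 24: x0=(-1.4628) x1=(2.7297) x2=(-0.3888)
step 25: x0=(-1.4558) x1=(2.7746) x2=(-0.4246)
step 26: x0=(-1.4468) x1=(2.8194) x2=(-0.4624)
step 27: x0=(-1.4369) x1=(2.8643) x2=(-0.5012)
step 28: x0=(-1.4294) x1=(2.9092) x2=(-0.5375)
step 29: x0=(-1.4324) x1=(2.9541) x2=(-0.5631)
step 30: x0=(-1.4534) x1=(2.9989) x2=(-0.5705)
step 31: x0=(-1.4874) x1=(3.0438) x2=(-0.5646)
step 32: x0=(-1.5256) x1=(3.0886) x2=(-0.5544)
step 33: x0=(-1.5635) x1=(3.1335) x2=(-0.5446)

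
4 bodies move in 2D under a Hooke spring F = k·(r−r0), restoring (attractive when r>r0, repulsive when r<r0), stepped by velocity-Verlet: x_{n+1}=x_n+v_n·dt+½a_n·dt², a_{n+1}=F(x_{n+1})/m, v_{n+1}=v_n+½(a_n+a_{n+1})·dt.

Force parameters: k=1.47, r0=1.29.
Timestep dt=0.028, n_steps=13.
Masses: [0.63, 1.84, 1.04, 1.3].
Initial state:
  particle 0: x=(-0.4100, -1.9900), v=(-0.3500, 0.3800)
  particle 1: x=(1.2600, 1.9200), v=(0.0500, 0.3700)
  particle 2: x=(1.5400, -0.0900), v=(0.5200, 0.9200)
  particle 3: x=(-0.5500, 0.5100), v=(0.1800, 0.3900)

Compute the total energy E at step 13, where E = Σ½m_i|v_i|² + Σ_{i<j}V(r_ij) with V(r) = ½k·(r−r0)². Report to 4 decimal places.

11.6619

step 0: x0=(-0.4100, -1.9900) x1=(1.2600, 1.9200) x2=(1.5400, -0.0900) x3=(-0.5500, 0.5100)
step 1: x0=(-0.4179, -1.9748) x1=(1.2608, 1.9291) x2=(1.5535, -0.0643) x3=(-0.5442, 0.5205)
step 2: x0=(-0.4218, -1.9507) x1=(1.2605, 1.9356) x2=(1.5647, -0.0386) x3=(-0.5369, 0.5304)
step 3: x0=(-0.4217, -1.9175) x1=(1.2590, 1.9397) x2=(1.5737, -0.0130) x3=(-0.5281, 0.5395)
step 4: x0=(-0.4177, -1.8754) x1=(1.2563, 1.9412) x2=(1.5805, 0.0125) x3=(-0.5178, 0.5478)
step 5: x0=(-0.4097, -1.8246) x1=(1.2526, 1.9403) x2=(1.5850, 0.0378) x3=(-0.5060, 0.5556)
step 6: x0=(-0.3978, -1.7653) x1=(1.2477, 1.9371) x2=(1.5873, 0.0630) x3=(-0.4928, 0.5627)
step 7: x0=(-0.3820, -1.6978) x1=(1.2417, 1.9315) x2=(1.5874, 0.0880) x3=(-0.4782, 0.5692)
step 8: x0=(-0.3624, -1.6222) x1=(1.2347, 1.9237) x2=(1.5854, 0.1128) x3=(-0.4622, 0.5751)
step 9: x0=(-0.3391, -1.5391) x1=(1.2266, 1.9137) x2=(1.5813, 0.1374) x3=(-0.4448, 0.5806)
step 10: x0=(-0.3123, -1.4488) x1=(1.2175, 1.9016) x2=(1.5752, 0.1619) x3=(-0.4262, 0.5857)
step 11: x0=(-0.2821, -1.3517) x1=(1.2075, 1.8875) x2=(1.5671, 0.1863) x3=(-0.4063, 0.5904)
step 12: x0=(-0.2486, -1.2483) x1=(1.1966, 1.8716) x2=(1.5572, 0.2105) x3=(-0.3852, 0.5949)
step 13: x0=(-0.2121, -1.1391) x1=(1.1848, 1.8539) x2=(1.5456, 0.2345) x3=(-0.3629, 0.5991)
step 0 velocities: v0=(-0.3500, 0.3800) v1=(0.0500, 0.3700) v2=(0.5200, 0.9200) v3=(0.1800, 0.3900)
step 0: KE=0.9130, PE=10.7570, E=11.6699
step 13 velocities: v0=(1.3540, 3.9915) v1=(-0.4368, -0.6614) v2=(-0.4441, 0.8575) v3=(0.8146, 0.1496)
step 13: KE=7.1048, PE=4.5570, E=11.6619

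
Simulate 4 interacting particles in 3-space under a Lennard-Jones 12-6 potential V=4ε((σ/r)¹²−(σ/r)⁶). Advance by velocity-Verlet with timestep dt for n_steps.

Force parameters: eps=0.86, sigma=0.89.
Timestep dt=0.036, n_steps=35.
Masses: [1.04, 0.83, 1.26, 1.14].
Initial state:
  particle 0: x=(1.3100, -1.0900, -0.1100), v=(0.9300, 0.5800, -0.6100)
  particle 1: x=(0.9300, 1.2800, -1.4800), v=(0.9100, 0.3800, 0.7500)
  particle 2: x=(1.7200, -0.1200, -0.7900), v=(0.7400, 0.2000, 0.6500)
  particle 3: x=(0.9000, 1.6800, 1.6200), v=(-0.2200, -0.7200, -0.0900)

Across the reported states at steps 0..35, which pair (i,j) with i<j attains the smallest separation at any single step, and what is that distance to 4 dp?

step 0: x0=(1.3100, -1.0900, -0.1100) x1=(0.9300, 1.2800, -1.4800) x2=(1.7200, -0.1200, -0.7900) x3=(0.9000, 1.6800, 1.6200)
step 1: x0=(1.3438, -1.0684, -0.1325) x1=(0.9628, 1.2936, -1.4529) x2=(1.7463, -0.1133, -0.7662) x3=(0.8921, 1.6541, 1.6168)
step 2: x0=(1.3783, -1.0449, -0.1562) x1=(0.9958, 1.3068, -1.4257) x2=(1.7719, -0.1080, -0.7415) x3=(0.8842, 1.6281, 1.6135)
step 3: x0=(1.4138, -1.0194, -0.1811) x1=(1.0289, 1.3199, -1.3984) x2=(1.7968, -0.1042, -0.7158) x3=(0.8762, 1.6022, 1.6102)
step 4: x0=(1.4501, -0.9916, -0.2075) x1=(1.0621, 1.3327, -1.3709) x2=(1.8207, -0.1021, -0.6891) x3=(0.8683, 1.5763, 1.6070)
step 5: x0=(1.4875, -0.9614, -0.2350) x1=(1.0955, 1.3452, -1.3433) x2=(1.8437, -0.1018, -0.6614) x3=(0.8604, 1.5503, 1.6037)
step 6: x0=(1.5253, -0.9300, -0.2632) x1=(1.1290, 1.3574, -1.3156) x2=(1.8663, -0.1023, -0.6333) x3=(0.8525, 1.5244, 1.6004)
step 7: x0=(1.5620, -0.9014, -0.2902) x1=(1.1626, 1.3695, -1.2878) x2=(1.8897, -0.1004, -0.6063) x3=(0.8446, 1.4984, 1.5971)
step 8: x0=(1.5936, -0.8850, -0.3123) x1=(1.1964, 1.3812, -1.2598) x2=(1.9172, -0.0881, -0.5833) x3=(0.8367, 1.4725, 1.5937)
step 9: x0=(1.6173, -0.8884, -0.3277) x1=(1.2302, 1.3927, -1.2317) x2=(1.9512, -0.0594, -0.5660) x3=(0.8288, 1.4465, 1.5904)
step 10: x0=(1.6362, -0.9034, -0.3397) x1=(1.2642, 1.4039, -1.2035) x2=(1.9890, -0.0210, -0.5515) x3=(0.8209, 1.4205, 1.5871)
step 11: x0=(1.6542, -0.9207, -0.3512) x1=(1.2983, 1.4149, -1.1751) x2=(2.0275, 0.0196, -0.5375) x3=(0.8130, 1.3945, 1.5837)
step 12: x0=(1.6728, -0.9364, -0.3630) x1=(1.3326, 1.4254, -1.1465) x2=(2.0654, 0.0591, -0.5234) x3=(0.8052, 1.3685, 1.5803)
step 13: x0=(1.6925, -0.9495, -0.3752) x1=(1.3671, 1.4357, -1.1178) x2=(2.1023, 0.0967, -0.5090) x3=(0.7973, 1.3425, 1.5769)
step 14: x0=(1.7131, -0.9599, -0.3878) x1=(1.4017, 1.4455, -1.0889) x2=(2.1382, 0.1324, -0.4944) x3=(0.7894, 1.3165, 1.5735)
step 15: x0=(1.7347, -0.9680, -0.4006) x1=(1.4367, 1.4549, -1.0598) x2=(2.1732, 0.1665, -0.4798) x3=(0.7816, 1.2905, 1.5700)
step 16: x0=(1.7570, -0.9740, -0.4136) x1=(1.4718, 1.4637, -1.0304) x2=(2.2074, 0.1991, -0.4652) x3=(0.7737, 1.2645, 1.5665)
step 17: x0=(1.7801, -0.9781, -0.4266) x1=(1.5073, 1.4721, -1.0008) x2=(2.2407, 0.2306, -0.4507) x3=(0.7659, 1.2384, 1.5631)
step 18: x0=(1.8037, -0.9807, -0.4396) x1=(1.5431, 1.4798, -0.9709) x2=(2.2734, 0.2611, -0.4363) x3=(0.7581, 1.2124, 1.5595)
step 19: x0=(1.8279, -0.9820, -0.4527) x1=(1.5793, 1.4869, -0.9407) x2=(2.3054, 0.2910, -0.4221) x3=(0.7502, 1.1864, 1.5560)
step 20: x0=(1.8525, -0.9820, -0.4657) x1=(1.6160, 1.4932, -0.9102) x2=(2.3367, 0.3204, -0.4081) x3=(0.7424, 1.1603, 1.5525)
step 21: x0=(1.8774, -0.9810, -0.4787) x1=(1.6531, 1.4988, -0.8793) x2=(2.3674, 0.3495, -0.3943) x3=(0.7347, 1.1343, 1.5489)
step 22: x0=(1.9027, -0.9790, -0.4916) x1=(1.6907, 1.5034, -0.8480) x2=(2.3974, 0.3784, -0.3808) x3=(0.7269, 1.1082, 1.5453)
step 23: x0=(1.9283, -0.9762, -0.5045) x1=(1.7290, 1.5069, -0.8163) x2=(2.4268, 0.4074, -0.3677) x3=(0.7191, 1.0822, 1.5416)
step 24: x0=(1.9541, -0.9727, -0.5173) x1=(1.7681, 1.5093, -0.7841) x2=(2.4555, 0.4365, -0.3549) x3=(0.7114, 1.0561, 1.5380)
step 25: x0=(1.9802, -0.9686, -0.5300) x1=(1.8079, 1.5103, -0.7513) x2=(2.4834, 0.4660, -0.3426) x3=(0.7036, 1.0301, 1.5343)
step 26: x0=(2.0064, -0.9639, -0.5427) x1=(1.8488, 1.5097, -0.7179) x2=(2.5105, 0.4961, -0.3307) x3=(0.6959, 1.0040, 1.5306)
step 27: x0=(2.0328, -0.9586, -0.5552) x1=(1.8909, 1.5072, -0.6838) x2=(2.5366, 0.5269, -0.3192) x3=(0.6882, 0.9779, 1.5269)
step 28: x0=(2.0594, -0.9529, -0.5678) x1=(1.9343, 1.5026, -0.6489) x2=(2.5617, 0.5588, -0.3084) x3=(0.6806, 0.9519, 1.5231)
step 29: x0=(2.0861, -0.9468, -0.5802) x1=(1.9795, 1.4955, -0.6130) x2=(2.5856, 0.5921, -0.2982) x3=(0.6729, 0.9258, 1.5194)
step 30: x0=(2.1129, -0.9402, -0.5925) x1=(2.0265, 1.4854, -0.5762) x2=(2.6081, 0.6269, -0.2887) x3=(0.6653, 0.8997, 1.5155)
step 31: x0=(2.1398, -0.9334, -0.6049) x1=(2.0753, 1.4726, -0.5383) x2=(2.6293, 0.6632, -0.2799) x3=(0.6576, 0.8736, 1.5117)
step 32: x0=(2.1667, -0.9262, -0.6171) x1=(2.1249, 1.4588, -0.5002) x2=(2.6499, 0.7000, -0.2713) x3=(0.6500, 0.8476, 1.5079)
step 33: x0=(2.1938, -0.9188, -0.6293) x1=(2.1700, 1.4512, -0.4640) x2=(2.6734, 0.7324, -0.2615) x3=(0.6424, 0.8215, 1.5040)
step 34: x0=(2.2209, -0.9111, -0.6414) x1=(2.1991, 1.4665, -0.4342) x2=(2.7074, 0.7495, -0.2475) x3=(0.6349, 0.7954, 1.5001)
step 35: x0=(2.2481, -0.9031, -0.6535) x1=(2.2111, 1.5059, -0.4106) x2=(2.7526, 0.7506, -0.2293) x3=(0.6273, 0.7694, 1.4962)

pair (1,2), distance 0.8985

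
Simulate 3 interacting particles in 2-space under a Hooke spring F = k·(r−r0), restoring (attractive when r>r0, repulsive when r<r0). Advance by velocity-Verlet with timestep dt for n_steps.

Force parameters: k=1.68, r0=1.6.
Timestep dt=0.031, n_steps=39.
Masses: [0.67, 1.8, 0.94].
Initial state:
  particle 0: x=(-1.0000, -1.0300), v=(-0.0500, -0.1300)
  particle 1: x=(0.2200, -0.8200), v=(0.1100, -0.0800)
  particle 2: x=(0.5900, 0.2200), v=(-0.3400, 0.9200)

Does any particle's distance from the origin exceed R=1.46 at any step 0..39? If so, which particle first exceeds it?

step 0: x0=(-1.0000, -1.0300) x1=(0.2200, -0.8200) x2=(0.5900, 0.2200)
step 1: x0=(-1.0016, -1.0338) x1=(0.2235, -0.8227) x2=(0.5793, 0.2487)
step 2: x0=(-1.0032, -1.0371) x1=(0.2272, -0.8257) x2=(0.5683, 0.2777)
step 3: x0=(-1.0048, -1.0398) x1=(0.2310, -0.8290) x2=(0.5569, 0.3069)
step 4: x0=(-1.0064, -1.0419) x1=(0.2351, -0.8327) x2=(0.5452, 0.3363)
step 5: x0=(-1.0080, -1.0434) x1=(0.2394, -0.8366) x2=(0.5329, 0.3658)
step 6: x0=(-1.0094, -1.0443) x1=(0.2439, -0.8408) x2=(0.5203, 0.3954)
step 7: x0=(-1.0108, -1.0444) x1=(0.2486, -0.8452) x2=(0.5071, 0.4249)
step 8: x0=(-1.0121, -1.0439) x1=(0.2536, -0.8499) x2=(0.4934, 0.4543)
step 9: x0=(-1.0132, -1.0425) x1=(0.2588, -0.8548) x2=(0.4791, 0.4835)
step 10: x0=(-1.0142, -1.0403) x1=(0.2643, -0.8598) x2=(0.4642, 0.5125)
step 11: x0=(-1.0150, -1.0373) x1=(0.2700, -0.8650) x2=(0.4488, 0.5412)
step 12: x0=(-1.0157, -1.0334) x1=(0.2759, -0.8703) x2=(0.4328, 0.5695)
step 13: x0=(-1.0161, -1.0286) x1=(0.2821, -0.8757) x2=(0.4161, 0.5974)
step 14: x0=(-1.0164, -1.0229) x1=(0.2885, -0.8812) x2=(0.3988, 0.6247)
step 15: x0=(-1.0164, -1.0161) x1=(0.2952, -0.8868) x2=(0.3809, 0.6514)
step 16: x0=(-1.0162, -1.0084) x1=(0.3022, -0.8923) x2=(0.3624, 0.6775)
step 17: x0=(-1.0158, -0.9997) x1=(0.3094, -0.8979) x2=(0.3432, 0.7029)
step 18: x0=(-1.0152, -0.9899) x1=(0.3168, -0.9035) x2=(0.3234, 0.7274)
step 19: x0=(-1.0144, -0.9791) x1=(0.3245, -0.9090) x2=(0.3030, 0.7512)
step 20: x0=(-1.0133, -0.9672) x1=(0.3324, -0.9144) x2=(0.2820, 0.7740)
step 21: x0=(-1.0121, -0.9542) x1=(0.3405, -0.9198) x2=(0.2605, 0.7959)
step 22: x0=(-1.0106, -0.9401) x1=(0.3488, -0.9250) x2=(0.2383, 0.8169)
step 23: x0=(-1.0090, -0.9250) x1=(0.3574, -0.9302) x2=(0.2157, 0.8368)
step 24: x0=(-1.0071, -0.9088) x1=(0.3661, -0.9351) x2=(0.1925, 0.8556)
step 25: x0=(-1.0051, -0.8915) x1=(0.3751, -0.9399) x2=(0.1688, 0.8733)
step 26: x0=(-1.0029, -0.8731) x1=(0.3842, -0.9445) x2=(0.1447, 0.8900)
step 27: x0=(-1.0006, -0.8537) x1=(0.3934, -0.9489) x2=(0.1202, 0.9054)
step 28: x0=(-0.9981, -0.8333) x1=(0.4029, -0.9530) x2=(0.0953, 0.9197)
step 29: x0=(-0.9955, -0.8118) x1=(0.4124, -0.9570) x2=(0.0700, 0.9328)
step 30: x0=(-0.9927, -0.7895) x1=(0.4221, -0.9606) x2=(0.0445, 0.9447)
step 31: x0=(-0.9899, -0.7662) x1=(0.4318, -0.9639) x2=(0.0186, 0.9554)
step 32: x0=(-0.9870, -0.7420) x1=(0.4416, -0.9670) x2=(-0.0074, 0.9650)
step 33: x0=(-0.9840, -0.7170) x1=(0.4515, -0.9697) x2=(-0.0336, 0.9733)
step 34: x0=(-0.9809, -0.6912) x1=(0.4615, -0.9722) x2=(-0.0599, 0.9805)
step 35: x0=(-0.9778, -0.6647) x1=(0.4714, -0.9742) x2=(-0.0862, 0.9864)
step 36: x0=(-0.9747, -0.6376) x1=(0.4813, -0.9760) x2=(-0.1126, 0.9913)
step 37: x0=(-0.9715, -0.6099) x1=(0.4912, -0.9773) x2=(-0.1390, 0.9950)
step 38: x0=(-0.9683, -0.5817) x1=(0.5011, -0.9783) x2=(-0.1653, 0.9977)
step 39: x0=(-0.9651, -0.5531) x1=(0.5109, -0.9788) x2=(-0.1914, 0.9993)

no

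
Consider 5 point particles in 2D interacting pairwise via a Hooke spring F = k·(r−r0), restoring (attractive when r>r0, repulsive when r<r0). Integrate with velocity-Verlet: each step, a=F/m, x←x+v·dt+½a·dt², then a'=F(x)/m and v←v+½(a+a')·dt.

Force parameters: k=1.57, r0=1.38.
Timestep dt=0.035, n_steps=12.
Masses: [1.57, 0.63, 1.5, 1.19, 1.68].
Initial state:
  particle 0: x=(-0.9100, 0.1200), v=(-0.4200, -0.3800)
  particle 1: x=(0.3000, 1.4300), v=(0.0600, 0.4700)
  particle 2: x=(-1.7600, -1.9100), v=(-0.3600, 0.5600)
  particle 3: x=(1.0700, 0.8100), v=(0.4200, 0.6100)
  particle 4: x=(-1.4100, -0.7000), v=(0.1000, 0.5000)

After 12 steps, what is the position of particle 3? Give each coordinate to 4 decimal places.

(0.8429, 0.7307)

step 0: x0=(-0.9100, 0.1200) x1=(0.3000, 1.4300) x2=(-1.7600, -1.9100) x3=(1.0700, 0.8100) x4=(-1.4100, -0.7000)
step 1: x0=(-0.9242, 0.1068) x1=(0.2979, 1.4415) x2=(-1.7704, -1.8875) x3=(1.0819, 0.8289) x4=(-1.4054, -0.6816)
step 2: x0=(-0.9372, 0.0939) x1=(0.2873, 1.4429) x2=(-1.7763, -1.8591) x3=(1.0880, 0.8429) x4=(-1.3985, -0.6614)
step 3: x0=(-0.9490, 0.0813) x1=(0.2683, 1.4344) x2=(-1.7778, -1.8251) x3=(1.0883, 0.8519) x4=(-1.3895, -0.6394)
step 4: x0=(-0.9596, 0.0693) x1=(0.2411, 1.4161) x2=(-1.7750, -1.7855) x3=(1.0828, 0.8561) x4=(-1.3783, -0.6158)
step 5: x0=(-0.9688, 0.0580) x1=(0.2058, 1.3884) x2=(-1.7679, -1.7405) x3=(1.0715, 0.8555) x4=(-1.3651, -0.5907)
step 6: x0=(-0.9767, 0.0473) x1=(0.1628, 1.3516) x2=(-1.7566, -1.6903) x3=(1.0545, 0.8502) x4=(-1.3500, -0.5641)
step 7: x0=(-0.9832, 0.0374) x1=(0.1125, 1.3063) x2=(-1.7413, -1.6353) x3=(1.0320, 0.8404) x4=(-1.3331, -0.5362)
step 8: x0=(-0.9884, 0.0284) x1=(0.0555, 1.2530) x2=(-1.7222, -1.5758) x3=(1.0041, 0.8262) x4=(-1.3144, -0.5071)
step 9: x0=(-0.9922, 0.0204) x1=(-0.0077, 1.1925) x2=(-1.6995, -1.5120) x3=(0.9710, 0.8079) x4=(-1.2943, -0.4769)
step 10: x0=(-0.9947, 0.0133) x1=(-0.0764, 1.1256) x2=(-1.6734, -1.4444) x3=(0.9329, 0.7857) x4=(-1.2727, -0.4460)
step 11: x0=(-0.9960, 0.0071) x1=(-0.1499, 1.0532) x2=(-1.6442, -1.3735) x3=(0.8901, 0.7599) x4=(-1.2500, -0.4143)
step 12: x0=(-0.9961, 0.0021) x1=(-0.2274, 0.9761) x2=(-1.6123, -1.2995) x3=(0.8429, 0.7307) x4=(-1.2263, -0.3821)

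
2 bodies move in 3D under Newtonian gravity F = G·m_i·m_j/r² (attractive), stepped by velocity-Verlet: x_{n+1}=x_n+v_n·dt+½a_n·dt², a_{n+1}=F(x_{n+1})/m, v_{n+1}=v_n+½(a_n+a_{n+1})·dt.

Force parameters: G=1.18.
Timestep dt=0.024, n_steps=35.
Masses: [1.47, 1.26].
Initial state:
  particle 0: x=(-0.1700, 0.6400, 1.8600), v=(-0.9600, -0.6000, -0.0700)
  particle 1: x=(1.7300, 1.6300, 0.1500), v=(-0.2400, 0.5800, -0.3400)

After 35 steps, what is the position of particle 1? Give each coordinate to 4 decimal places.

(1.4822, 2.0888, -0.0961)

step 0: x0=(-0.1700, 0.6400, 1.8600) x1=(1.7300, 1.6300, 0.1500)
step 1: x0=(-0.1930, 0.6256, 1.8583) x1=(1.7242, 1.6439, 0.1419)
step 2: x0=(-0.2159, 0.6113, 1.8565) x1=(1.7183, 1.6577, 0.1338)
step 3: x0=(-0.2388, 0.5970, 1.8546) x1=(1.7123, 1.6715, 0.1259)
step 4: x0=(-0.2615, 0.5827, 1.8527) x1=(1.7062, 1.6853, 0.1180)
step 5: x0=(-0.2842, 0.5685, 1.8507) x1=(1.7001, 1.6990, 0.1102)
step 6: x0=(-0.3069, 0.5543, 1.8487) x1=(1.6938, 1.7127, 0.1025)
step 7: x0=(-0.3294, 0.5402, 1.8466) x1=(1.6875, 1.7263, 0.0948)
step 8: x0=(-0.3519, 0.5261, 1.8444) x1=(1.6811, 1.7398, 0.0872)
step 9: x0=(-0.3743, 0.5121, 1.8422) x1=(1.6746, 1.7533, 0.0797)
step 10: x0=(-0.3967, 0.4980, 1.8399) x1=(1.6681, 1.7668, 0.0722)
step 11: x0=(-0.4190, 0.4841, 1.8376) x1=(1.6614, 1.7802, 0.0648)
step 12: x0=(-0.4412, 0.4701, 1.8352) x1=(1.6547, 1.7936, 0.0575)
step 13: x0=(-0.4634, 0.4563, 1.8327) x1=(1.6479, 1.8069, 0.0503)
step 14: x0=(-0.4855, 0.4424, 1.8302) x1=(1.6411, 1.8202, 0.0431)
step 15: x0=(-0.5075, 0.4286, 1.8277) x1=(1.6341, 1.8334, 0.0359)
step 16: x0=(-0.5295, 0.4148, 1.8251) x1=(1.6271, 1.8466, 0.0288)
step 17: x0=(-0.5514, 0.4011, 1.8224) x1=(1.6201, 1.8598, 0.0218)
step 18: x0=(-0.5732, 0.3874, 1.8197) x1=(1.6129, 1.8729, 0.0148)
step 19: x0=(-0.5951, 0.3737, 1.8170) x1=(1.6057, 1.8859, 0.0079)
step 20: x0=(-0.6168, 0.3601, 1.8142) x1=(1.5985, 1.8989, 0.0011)
step 21: x0=(-0.6385, 0.3465, 1.8113) x1=(1.5911, 1.9119, -0.0058)
step 22: x0=(-0.6601, 0.3330, 1.8085) x1=(1.5837, 1.9248, -0.0125)
step 23: x0=(-0.6817, 0.3195, 1.8055) x1=(1.5763, 1.9377, -0.0192)
step 24: x0=(-0.7032, 0.3060, 1.8026) x1=(1.5688, 1.9505, -0.0259)
step 25: x0=(-0.7247, 0.2926, 1.7996) x1=(1.5612, 1.9633, -0.0325)
step 26: x0=(-0.7461, 0.2792, 1.7965) x1=(1.5535, 1.9760, -0.0390)
step 27: x0=(-0.7675, 0.2659, 1.7934) x1=(1.5458, 1.9887, -0.0456)
step 28: x0=(-0.7889, 0.2525, 1.7903) x1=(1.5381, 2.0014, -0.0520)
step 29: x0=(-0.8101, 0.2393, 1.7871) x1=(1.5303, 2.0140, -0.0585)
step 30: x0=(-0.8314, 0.2260, 1.7839) x1=(1.5224, 2.0266, -0.0648)
step 31: x0=(-0.8525, 0.2128, 1.7807) x1=(1.5145, 2.0391, -0.0712)
step 32: x0=(-0.8737, 0.1996, 1.7774) x1=(1.5065, 2.0516, -0.0775)
step 33: x0=(-0.8948, 0.1865, 1.7741) x1=(1.4985, 2.0640, -0.0837)
step 34: x0=(-0.9158, 0.1734, 1.7707) x1=(1.4904, 2.0764, -0.0899)
step 35: x0=(-0.9368, 0.1603, 1.7673) x1=(1.4822, 2.0888, -0.0961)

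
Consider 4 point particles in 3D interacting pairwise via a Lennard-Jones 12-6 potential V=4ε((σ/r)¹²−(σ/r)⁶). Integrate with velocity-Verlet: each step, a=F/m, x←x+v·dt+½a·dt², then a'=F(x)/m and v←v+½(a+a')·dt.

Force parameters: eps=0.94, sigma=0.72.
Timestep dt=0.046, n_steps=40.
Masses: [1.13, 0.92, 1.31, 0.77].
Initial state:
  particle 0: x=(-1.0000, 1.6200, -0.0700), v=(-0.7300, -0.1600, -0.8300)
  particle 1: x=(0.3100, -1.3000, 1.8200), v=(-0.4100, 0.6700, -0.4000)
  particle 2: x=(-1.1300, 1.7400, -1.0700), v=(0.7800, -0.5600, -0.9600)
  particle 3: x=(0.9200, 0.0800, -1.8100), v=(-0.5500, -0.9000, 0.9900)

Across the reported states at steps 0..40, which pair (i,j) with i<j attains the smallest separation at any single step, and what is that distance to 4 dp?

pair (0,2), distance 0.7853

step 0: x0=(-1.0000, 1.6200, -0.0700) x1=(0.3100, -1.3000, 1.8200) x2=(-1.1300, 1.7400, -1.0700) x3=(0.9200, 0.0800, -1.8100)
step 1: x0=(-1.0338, 1.6129, -0.1101) x1=(0.2911, -1.2692, 1.8016) x2=(-1.0939, 1.7140, -1.1125) x3=(0.8947, 0.0386, -1.7645)
step 2: x0=(-1.0679, 1.6061, -0.1543) x1=(0.2723, -1.2384, 1.7832) x2=(-1.0576, 1.6877, -1.1515) x3=(0.8694, -0.0028, -1.7189)
step 3: x0=(-1.1019, 1.5998, -0.2027) x1=(0.2534, -1.2075, 1.7648) x2=(-1.0213, 1.6611, -1.1869) x3=(0.8441, -0.0442, -1.6734)
step 4: x0=(-1.1356, 1.5937, -0.2555) x1=(0.2346, -1.1767, 1.7464) x2=(-0.9853, 1.6342, -1.2184) x3=(0.8187, -0.0855, -1.6278)
step 5: x0=(-1.1685, 1.5878, -0.3130) x1=(0.2157, -1.1459, 1.7280) x2=(-0.9500, 1.6072, -1.2459) x3=(0.7934, -0.1269, -1.5822)
step 6: x0=(-1.2003, 1.5819, -0.3754) x1=(0.1968, -1.1151, 1.7096) x2=(-0.9156, 1.5801, -1.2692) x3=(0.7680, -0.1682, -1.5367)
step 7: x0=(-1.2304, 1.5761, -0.4430) x1=(0.1780, -1.0842, 1.6912) x2=(-0.8827, 1.5529, -1.2879) x3=(0.7426, -0.2096, -1.4911)
step 8: x0=(-1.2583, 1.5701, -0.5160) x1=(0.1591, -1.0534, 1.6728) x2=(-0.8517, 1.5259, -1.3021) x3=(0.7172, -0.2509, -1.4455)
step 9: x0=(-1.2836, 1.5639, -0.5941) x1=(0.1403, -1.0226, 1.6543) x2=(-0.8229, 1.4992, -1.3118) x3=(0.6918, -0.2922, -1.3999)
step 10: x0=(-1.3061, 1.5572, -0.6765) x1=(0.1214, -0.9917, 1.6359) x2=(-0.7965, 1.4727, -1.3179) x3=(0.6664, -0.3335, -1.3543)
step 11: x0=(-1.3271, 1.5503, -0.7608) x1=(0.1025, -0.9609, 1.6175) x2=(-0.7714, 1.4465, -1.3223) x3=(0.6410, -0.3747, -1.3087)
step 12: x0=(-1.3498, 1.5437, -0.8432) x1=(0.0837, -0.9301, 1.5991) x2=(-0.7447, 1.4199, -1.3283) x3=(0.6155, -0.4160, -1.2631)
step 13: x0=(-1.3772, 1.5381, -0.9220) x1=(0.0648, -0.8992, 1.5807) x2=(-0.7141, 1.3926, -1.3374) x3=(0.5900, -0.4572, -1.2175)
step 14: x0=(-1.4069, 1.5330, -0.9993) x1=(0.0459, -0.8684, 1.5622) x2=(-0.6814, 1.3647, -1.3478) x3=(0.5645, -0.4983, -1.1719)
step 15: x0=(-1.4346, 1.5274, -1.0776) x1=(0.0271, -0.8376, 1.5438) x2=(-0.6505, 1.3373, -1.3574) x3=(0.5389, -0.5395, -1.1263)
step 16: x0=(-1.4577, 1.5207, -1.1576) x1=(0.0082, -0.8067, 1.5253) x2=(-0.6235, 1.3108, -1.3656) x3=(0.5134, -0.5806, -1.0807)
step 17: x0=(-1.4753, 1.5126, -1.2388) x1=(-0.0106, -0.7759, 1.5069) x2=(-0.6012, 1.2855, -1.3726) x3=(0.4878, -0.6217, -1.0351)
step 18: x0=(-1.4874, 1.5030, -1.3210) x1=(-0.0295, -0.7451, 1.4884) x2=(-0.5837, 1.2614, -1.3788) x3=(0.4622, -0.6628, -0.9895)
step 19: x0=(-1.4942, 1.4921, -1.4035) x1=(-0.0483, -0.7142, 1.4699) x2=(-0.5707, 1.2385, -1.3848) x3=(0.4366, -0.7038, -0.9438)
step 20: x0=(-1.4961, 1.4798, -1.4858) x1=(-0.0672, -0.6834, 1.4514) x2=(-0.5620, 1.2167, -1.3908) x3=(0.4110, -0.7448, -0.8982)
step 21: x0=(-1.4935, 1.4662, -1.5678) x1=(-0.0860, -0.6525, 1.4329) x2=(-0.5572, 1.1961, -1.3972) x3=(0.3853, -0.7858, -0.8525)
step 22: x0=(-1.4866, 1.4514, -1.6489) x1=(-0.1049, -0.6217, 1.4144) x2=(-0.5559, 1.1764, -1.4043) x3=(0.3596, -0.8267, -0.8069)
step 23: x0=(-1.4758, 1.4354, -1.7290) x1=(-0.1237, -0.5908, 1.3959) x2=(-0.5581, 1.1578, -1.4123) x3=(0.3339, -0.8676, -0.7612)
step 24: x0=(-1.4613, 1.4184, -1.8078) x1=(-0.1426, -0.5600, 1.3773) x2=(-0.5635, 1.1401, -1.4213) x3=(0.3082, -0.9085, -0.7155)
step 25: x0=(-1.4434, 1.4002, -1.8852) x1=(-0.1614, -0.5292, 1.3587) x2=(-0.5718, 1.1233, -1.4317) x3=(0.2825, -0.9494, -0.6697)
step 26: x0=(-1.4221, 1.3810, -1.9608) x1=(-0.1802, -0.4983, 1.3400) x2=(-0.5830, 1.1074, -1.4435) x3=(0.2567, -0.9902, -0.6240)
step 27: x0=(-1.3978, 1.3608, -2.0345) x1=(-0.1990, -0.4675, 1.3213) x2=(-0.5968, 1.0924, -1.4570) x3=(0.2310, -1.0310, -0.5781)
step 28: x0=(-1.3704, 1.3396, -2.1061) x1=(-0.2178, -0.4367, 1.3026) x2=(-0.6132, 1.0782, -1.4723) x3=(0.2052, -1.0718, -0.5323)
step 29: x0=(-1.3403, 1.3174, -2.1753) x1=(-0.2366, -0.4059, 1.2838) x2=(-0.6321, 1.0649, -1.4896) x3=(0.1794, -1.1125, -0.4864)
step 30: x0=(-1.3074, 1.2942, -2.2419) x1=(-0.2554, -0.3751, 1.2649) x2=(-0.6533, 1.0524, -1.5092) x3=(0.1535, -1.1532, -0.4404)
step 31: x0=(-1.2719, 1.2701, -2.3055) x1=(-0.2742, -0.3444, 1.2460) x2=(-0.6767, 1.0407, -1.5313) x3=(0.1277, -1.1938, -0.3943)
step 32: x0=(-1.2340, 1.2450, -2.3659) x1=(-0.2929, -0.3137, 1.2270) x2=(-0.7023, 1.0298, -1.5563) x3=(0.1018, -1.2344, -0.3482)
step 33: x0=(-1.1937, 1.2190, -2.4228) x1=(-0.3117, -0.2830, 1.2079) x2=(-0.7299, 1.0198, -1.5842) x3=(0.0759, -1.2749, -0.3019)
step 34: x0=(-1.1511, 1.1920, -2.4756) x1=(-0.3304, -0.2524, 1.1887) x2=(-0.7594, 1.0105, -1.6157) x3=(0.0499, -1.3154, -0.2556)
step 35: x0=(-1.1066, 1.1641, -2.5240) x1=(-0.3490, -0.2219, 1.1695) x2=(-0.7907, 1.0021, -1.6510) x3=(0.0240, -1.3558, -0.2092)
step 36: x0=(-1.0602, 1.1352, -2.5673) x1=(-0.3677, -0.1914, 1.1501) x2=(-0.8235, 0.9945, -1.6906) x3=(-0.0020, -1.3961, -0.1627)
step 37: x0=(-1.0123, 1.1055, -2.6053) x1=(-0.3864, -0.1610, 1.1307) x2=(-0.8576, 0.9876, -1.7349) x3=(-0.0280, -1.4363, -0.1161)
step 38: x0=(-0.9635, 1.0750, -2.6375) x1=(-0.4050, -0.1306, 1.1112) x2=(-0.8925, 0.9814, -1.7841) x3=(-0.0541, -1.4764, -0.0694)
step 39: x0=(-0.9142, 1.0439, -2.6644) x1=(-0.4236, -0.1004, 1.0916) x2=(-0.9279, 0.9757, -1.8378) x3=(-0.0801, -1.5164, -0.0226)
step 40: x0=(-0.8649, 1.0125, -2.6882) x1=(-0.4422, -0.0702, 1.0720) x2=(-0.9631, 0.9702, -1.8943) x3=(-0.1062, -1.5563, 0.0242)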